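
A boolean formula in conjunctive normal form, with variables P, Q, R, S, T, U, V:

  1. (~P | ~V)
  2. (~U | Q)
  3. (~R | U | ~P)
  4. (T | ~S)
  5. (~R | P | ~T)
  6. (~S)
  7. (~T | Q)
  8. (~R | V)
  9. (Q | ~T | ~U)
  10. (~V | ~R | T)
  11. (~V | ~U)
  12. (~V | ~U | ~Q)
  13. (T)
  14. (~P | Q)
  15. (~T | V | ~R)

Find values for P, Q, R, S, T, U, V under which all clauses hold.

P=F  Q=T  R=F  S=F  T=T  U=F  V=T

The clause (~S) is unit: S must be False.
Unit propagation: (T) forces T = True.
Unit propagation: (Q) forces Q = True.
R occurs only negated in the remaining clauses — set R = False.
Branch on P: take P = False.
Branch on U: take U = False.
V is now unconstrained; take V = True.
Every clause has at least one true literal under this assignment.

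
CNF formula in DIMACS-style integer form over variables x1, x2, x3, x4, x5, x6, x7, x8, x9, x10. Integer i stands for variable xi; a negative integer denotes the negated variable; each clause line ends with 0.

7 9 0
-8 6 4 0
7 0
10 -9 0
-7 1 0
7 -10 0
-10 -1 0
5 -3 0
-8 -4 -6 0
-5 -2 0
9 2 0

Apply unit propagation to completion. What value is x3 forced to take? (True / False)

False

(x7) stands alone — x7 = True.
(NOT x7 OR x1): since x7 = True, the clause reduces to (x1). x1 = True.
From (NOT x1 OR NOT x10) and x1 = True: x10 = False.
(x10 OR NOT x9) with x10 = False leaves only NOT x9, so x9 = False.
In (x2 OR x9), x9 is now false; x2 must hold, so x2 = True.
(NOT x5 OR NOT x2) with x2 = True leaves only NOT x5, so x5 = False.
(x5 OR NOT x3) with x5 = False leaves only NOT x3, so x3 = False.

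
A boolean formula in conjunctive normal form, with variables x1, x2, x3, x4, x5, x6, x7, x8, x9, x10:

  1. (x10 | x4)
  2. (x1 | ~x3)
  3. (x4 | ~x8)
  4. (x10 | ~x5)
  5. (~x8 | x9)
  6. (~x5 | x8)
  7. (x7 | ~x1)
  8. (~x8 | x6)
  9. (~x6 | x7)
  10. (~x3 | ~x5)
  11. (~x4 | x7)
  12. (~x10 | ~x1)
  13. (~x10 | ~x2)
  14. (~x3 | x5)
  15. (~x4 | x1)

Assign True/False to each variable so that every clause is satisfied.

x1 = 1  x2 = 1  x3 = 0  x4 = 1  x5 = 0  x6 = 0  x7 = 1  x8 = 0  x9 = 0  x10 = 0

x3 occurs only negated in the remaining clauses — set x3 = False.
Pure literal: x7 appears only positively; assign x7 = True.
Branch on x1: take x1 = True.
  then x10 is forced to False.
  then x4 is forced to True.
  then x5 is forced to False.
Set x6 = False and propagate.
  then x8 is forced to False.
x2, x9 are now unconstrained; take x2 = True, x9 = False.
Every clause has at least one true literal under this assignment.
Check each clause:
  1. (x4 | x10) — x4 is true.
  2. (x1 | ~x3) — x1 is true.
  3. (x4 | ~x8) — ~x8 is true.
  4. (~x5 | x10) — ~x5 is true.
  5. (~x8 | x9) — ~x8 is true.
  6. (x8 | ~x5) — ~x5 is true.
  7. (x7 | ~x1) — x7 is true.
  8. (~x8 | x6) — ~x8 is true.
  9. (x7 | ~x6) — ~x6 is true.
  10. (~x5 | ~x3) — ~x5 is true.
  11. (x7 | ~x4) — x7 is true.
  12. (~x10 | ~x1) — ~x10 is true.
  13. (~x2 | ~x10) — ~x10 is true.
  14. (~x3 | x5) — ~x3 is true.
  15. (~x4 | x1) — x1 is true.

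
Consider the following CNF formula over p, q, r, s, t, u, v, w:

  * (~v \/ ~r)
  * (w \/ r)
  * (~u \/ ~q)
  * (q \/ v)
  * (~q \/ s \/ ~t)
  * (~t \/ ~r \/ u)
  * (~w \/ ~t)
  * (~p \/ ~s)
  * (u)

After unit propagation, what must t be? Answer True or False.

(u) stands alone — u = True.
(~q \/ ~u) with u = True leaves only ~q, so q = False.
(v \/ q) with q = False leaves only v, so v = True.
From (~v \/ ~r) and v = True: r = False.
(w \/ r): since r = False, the clause reduces to (w). w = True.
(~t \/ ~w): since w = True, the clause reduces to (~t). t = False.

False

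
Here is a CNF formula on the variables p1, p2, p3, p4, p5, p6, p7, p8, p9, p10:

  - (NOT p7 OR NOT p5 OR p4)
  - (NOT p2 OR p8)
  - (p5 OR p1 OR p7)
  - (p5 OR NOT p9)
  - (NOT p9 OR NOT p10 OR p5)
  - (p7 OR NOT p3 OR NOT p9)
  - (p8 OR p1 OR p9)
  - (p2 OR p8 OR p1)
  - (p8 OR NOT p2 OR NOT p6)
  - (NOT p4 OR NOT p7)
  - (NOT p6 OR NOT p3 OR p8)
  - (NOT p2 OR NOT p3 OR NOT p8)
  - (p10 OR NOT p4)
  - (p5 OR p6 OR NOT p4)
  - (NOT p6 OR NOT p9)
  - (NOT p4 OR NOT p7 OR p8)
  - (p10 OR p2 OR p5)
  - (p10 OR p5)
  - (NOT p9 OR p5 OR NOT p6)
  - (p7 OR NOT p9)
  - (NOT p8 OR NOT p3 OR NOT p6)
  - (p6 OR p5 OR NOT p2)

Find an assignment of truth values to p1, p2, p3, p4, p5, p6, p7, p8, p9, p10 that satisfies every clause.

p1 = F  p2 = F  p3 = F  p4 = T  p5 = T  p6 = F  p7 = F  p8 = T  p9 = F  p10 = T

Check each clause:
  1. (NOT p5 OR NOT p7 OR p4) — NOT p7 is true.
  2. (p8 OR NOT p2) — p8 is true.
  3. (p1 OR p5 OR p7) — p5 is true.
  4. (p5 OR NOT p9) — p5 is true.
  5. (NOT p10 OR NOT p9 OR p5) — p5 is true.
  6. (p7 OR NOT p9 OR NOT p3) — NOT p9 is true.
  7. (p1 OR p9 OR p8) — p8 is true.
  8. (p8 OR p2 OR p1) — p8 is true.
  9. (p8 OR NOT p2 OR NOT p6) — p8 is true.
  10. (NOT p4 OR NOT p7) — NOT p7 is true.
  11. (NOT p6 OR NOT p3 OR p8) — p8 is true.
  12. (NOT p3 OR NOT p8 OR NOT p2) — NOT p3 is true.
  13. (NOT p4 OR p10) — p10 is true.
  14. (p6 OR p5 OR NOT p4) — p5 is true.
  15. (NOT p6 OR NOT p9) — NOT p6 is true.
  16. (NOT p4 OR NOT p7 OR p8) — p8 is true.
  17. (p2 OR p10 OR p5) — p10 is true.
  18. (p5 OR p10) — p10 is true.
  19. (NOT p6 OR p5 OR NOT p9) — NOT p6 is true.
  20. (p7 OR NOT p9) — NOT p9 is true.
  21. (NOT p6 OR NOT p8 OR NOT p3) — NOT p6 is true.
  22. (p5 OR p6 OR NOT p2) — p5 is true.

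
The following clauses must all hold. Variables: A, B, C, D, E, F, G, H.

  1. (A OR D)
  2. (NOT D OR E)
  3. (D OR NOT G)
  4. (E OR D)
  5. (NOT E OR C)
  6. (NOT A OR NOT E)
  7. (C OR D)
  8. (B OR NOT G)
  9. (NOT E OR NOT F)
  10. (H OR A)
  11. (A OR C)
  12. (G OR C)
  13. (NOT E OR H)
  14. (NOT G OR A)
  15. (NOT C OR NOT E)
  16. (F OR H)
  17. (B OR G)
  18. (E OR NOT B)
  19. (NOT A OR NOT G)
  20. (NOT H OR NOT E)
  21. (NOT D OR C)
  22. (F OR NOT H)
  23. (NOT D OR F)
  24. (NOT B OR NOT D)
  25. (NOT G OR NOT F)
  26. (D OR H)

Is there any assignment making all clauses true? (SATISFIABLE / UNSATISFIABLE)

D = True:
  propagation gives E=True, C=True; an empty clause results — contradiction.
D = False:
  propagation gives A=True, G=False, E=True; an empty clause results — contradiction.
Every branch closes, so no satisfying assignment exists.

UNSATISFIABLE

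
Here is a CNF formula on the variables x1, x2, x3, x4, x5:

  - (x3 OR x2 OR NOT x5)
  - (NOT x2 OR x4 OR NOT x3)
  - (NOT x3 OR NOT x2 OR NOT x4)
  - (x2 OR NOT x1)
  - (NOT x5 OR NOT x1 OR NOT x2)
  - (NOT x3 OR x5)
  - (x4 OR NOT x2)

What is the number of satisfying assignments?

The models are:
  x1=0 x2=0 x3=0 x4=0 x5=0
  x1=0 x2=0 x3=0 x4=1 x5=0
  x1=0 x2=0 x3=1 x4=0 x5=1
  x1=0 x2=0 x3=1 x4=1 x5=1
  x1=0 x2=1 x3=0 x4=1 x5=0
  x1=0 x2=1 x3=0 x4=1 x5=1
  x1=1 x2=1 x3=0 x4=1 x5=0
Count: 7.

7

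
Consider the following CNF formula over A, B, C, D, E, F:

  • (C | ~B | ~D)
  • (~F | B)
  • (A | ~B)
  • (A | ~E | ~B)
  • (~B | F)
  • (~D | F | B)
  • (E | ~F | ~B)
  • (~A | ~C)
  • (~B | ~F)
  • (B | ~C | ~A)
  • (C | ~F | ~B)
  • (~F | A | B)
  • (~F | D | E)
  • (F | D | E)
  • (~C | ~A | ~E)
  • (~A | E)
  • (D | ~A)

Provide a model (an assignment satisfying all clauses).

A = F, B = F, C = T, D = F, E = T, F = F

Branch on A: take A = False.
  then B is forced to False.
  then F is forced to False.
  then D is forced to False.
  then E is forced to True.
C is now unconstrained; take C = True.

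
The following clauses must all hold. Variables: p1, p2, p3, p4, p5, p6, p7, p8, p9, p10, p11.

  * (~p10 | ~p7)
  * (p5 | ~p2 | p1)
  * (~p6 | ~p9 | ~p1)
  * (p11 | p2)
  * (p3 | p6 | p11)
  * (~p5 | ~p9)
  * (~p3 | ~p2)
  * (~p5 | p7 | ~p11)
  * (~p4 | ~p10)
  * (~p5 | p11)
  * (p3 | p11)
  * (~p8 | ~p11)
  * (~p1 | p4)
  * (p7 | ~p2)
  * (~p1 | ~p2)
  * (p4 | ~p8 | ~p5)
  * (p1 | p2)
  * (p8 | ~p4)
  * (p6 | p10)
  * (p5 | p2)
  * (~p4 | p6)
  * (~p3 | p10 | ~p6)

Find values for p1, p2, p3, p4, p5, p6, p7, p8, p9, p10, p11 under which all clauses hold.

p9 occurs only negated in the remaining clauses — set p9 = False.
Set p1 = False and propagate.
  then p2 is forced to True.
  then p5 is forced to True.
  then p3 is forced to False.
  then p11 is forced to True.
  then p7 is forced to True.
  then p10 is forced to False.
  then p8 is forced to False.
  then p4 is forced to False.
  then p6 is forced to True.
Every clause has at least one true literal under this assignment.

p1=False, p2=True, p3=False, p4=False, p5=True, p6=True, p7=True, p8=False, p9=False, p10=False, p11=True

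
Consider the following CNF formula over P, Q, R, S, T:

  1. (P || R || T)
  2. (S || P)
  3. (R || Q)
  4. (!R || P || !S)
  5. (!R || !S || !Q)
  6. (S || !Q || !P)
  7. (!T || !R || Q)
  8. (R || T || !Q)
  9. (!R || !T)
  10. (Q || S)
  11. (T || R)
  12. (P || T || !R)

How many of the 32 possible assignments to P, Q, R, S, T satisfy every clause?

The models are:
  P=0 Q=1 R=0 S=1 T=1
  P=1 Q=0 R=1 S=1 T=0
  P=1 Q=1 R=0 S=1 T=1
Count: 3.

3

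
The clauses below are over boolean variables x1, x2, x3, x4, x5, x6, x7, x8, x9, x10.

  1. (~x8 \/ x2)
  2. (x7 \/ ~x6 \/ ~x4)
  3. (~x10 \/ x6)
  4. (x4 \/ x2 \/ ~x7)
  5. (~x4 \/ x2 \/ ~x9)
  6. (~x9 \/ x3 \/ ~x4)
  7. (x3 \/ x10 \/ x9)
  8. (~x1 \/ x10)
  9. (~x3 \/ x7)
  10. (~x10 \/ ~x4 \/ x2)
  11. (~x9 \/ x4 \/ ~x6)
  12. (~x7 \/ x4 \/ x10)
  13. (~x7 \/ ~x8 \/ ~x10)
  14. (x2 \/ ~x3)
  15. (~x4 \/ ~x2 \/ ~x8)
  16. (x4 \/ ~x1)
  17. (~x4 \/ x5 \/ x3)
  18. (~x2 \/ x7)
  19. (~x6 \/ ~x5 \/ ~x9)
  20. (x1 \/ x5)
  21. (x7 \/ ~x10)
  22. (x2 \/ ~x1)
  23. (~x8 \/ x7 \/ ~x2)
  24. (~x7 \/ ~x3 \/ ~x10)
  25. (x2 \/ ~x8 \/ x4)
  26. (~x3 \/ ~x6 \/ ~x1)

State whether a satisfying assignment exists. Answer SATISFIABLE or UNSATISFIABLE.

x8 occurs only negated in the remaining clauses — set x8 = False.
Try x1 = False.
  then x5 is forced to True.
For the remaining variables, x2 = False, x3 = False, x4 = False, x6 = False, x7 = False, x9 = True, x10 = False works.
So x1=F, x2=F, x3=F, x4=F, x5=T, x6=F, x7=F, x8=F, x9=T, x10=F is a satisfying assignment.

SATISFIABLE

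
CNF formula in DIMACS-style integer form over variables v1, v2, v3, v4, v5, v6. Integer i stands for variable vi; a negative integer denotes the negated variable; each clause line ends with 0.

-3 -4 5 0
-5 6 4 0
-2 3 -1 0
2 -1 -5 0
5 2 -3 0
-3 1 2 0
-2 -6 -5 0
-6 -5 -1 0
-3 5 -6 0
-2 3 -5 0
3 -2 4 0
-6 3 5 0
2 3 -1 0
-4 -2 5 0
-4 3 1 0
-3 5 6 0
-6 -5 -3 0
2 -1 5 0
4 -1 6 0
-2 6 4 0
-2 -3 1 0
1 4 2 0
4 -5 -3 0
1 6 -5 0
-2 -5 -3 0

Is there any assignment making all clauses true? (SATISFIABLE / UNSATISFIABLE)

v5 = True:
  v2 = True:
    propagation gives v6=False, v4=True, v3=True; an empty clause results — contradiction.
  v2 = False:
    propagation gives v1=False, v3=False, v4=False; an empty clause results — contradiction.
v5 = False:
  v3 = True:
    propagation gives v4=False, v2=True, v6=False; an empty clause results — contradiction.
  v3 = False:
    v2 = True:
      propagation gives v1=False, v4=True; contradiction.
    v2 = False:
      propagation gives v1=False, v4=False; contradiction.
Every branch closes, so no satisfying assignment exists.

UNSATISFIABLE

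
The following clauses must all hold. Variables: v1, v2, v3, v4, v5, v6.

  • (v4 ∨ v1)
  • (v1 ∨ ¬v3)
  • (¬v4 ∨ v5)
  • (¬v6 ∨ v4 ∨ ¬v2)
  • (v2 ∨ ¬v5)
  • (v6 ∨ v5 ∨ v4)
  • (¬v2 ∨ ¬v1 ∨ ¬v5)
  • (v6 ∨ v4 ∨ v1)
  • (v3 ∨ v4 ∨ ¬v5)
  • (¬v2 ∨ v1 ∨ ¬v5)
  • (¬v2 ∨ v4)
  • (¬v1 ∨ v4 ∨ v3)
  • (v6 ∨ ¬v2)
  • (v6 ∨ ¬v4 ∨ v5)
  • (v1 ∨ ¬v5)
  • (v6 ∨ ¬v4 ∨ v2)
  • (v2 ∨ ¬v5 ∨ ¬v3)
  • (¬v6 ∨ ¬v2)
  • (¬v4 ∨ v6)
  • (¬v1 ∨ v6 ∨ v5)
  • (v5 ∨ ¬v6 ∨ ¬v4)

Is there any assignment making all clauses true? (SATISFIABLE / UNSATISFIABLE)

SATISFIABLE

Branch on v1: take v1 = True.
Try v2 = False.
  then v5 is forced to False.
  then v4 is forced to False.
  then v6 is forced to True.
  then v3 is forced to True.
So v1=1  v2=0  v3=1  v4=0  v5=0  v6=1 is a satisfying assignment.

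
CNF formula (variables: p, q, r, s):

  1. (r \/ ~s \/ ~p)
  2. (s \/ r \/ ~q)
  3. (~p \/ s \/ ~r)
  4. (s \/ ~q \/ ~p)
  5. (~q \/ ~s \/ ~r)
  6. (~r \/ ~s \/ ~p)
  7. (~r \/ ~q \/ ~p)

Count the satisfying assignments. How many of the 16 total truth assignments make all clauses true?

Satisfying assignments:
  p=F q=F r=F s=F
  p=F q=F r=F s=T
  p=F q=F r=T s=F
  p=F q=F r=T s=T
  p=F q=T r=F s=T
  p=F q=T r=T s=F
  p=T q=F r=F s=F
Count: 7.

7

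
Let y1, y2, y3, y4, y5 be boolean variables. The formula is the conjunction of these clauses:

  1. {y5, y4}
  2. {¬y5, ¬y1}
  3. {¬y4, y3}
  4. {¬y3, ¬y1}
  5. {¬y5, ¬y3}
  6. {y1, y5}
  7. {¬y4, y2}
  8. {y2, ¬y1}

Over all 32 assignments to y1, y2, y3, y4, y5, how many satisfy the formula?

2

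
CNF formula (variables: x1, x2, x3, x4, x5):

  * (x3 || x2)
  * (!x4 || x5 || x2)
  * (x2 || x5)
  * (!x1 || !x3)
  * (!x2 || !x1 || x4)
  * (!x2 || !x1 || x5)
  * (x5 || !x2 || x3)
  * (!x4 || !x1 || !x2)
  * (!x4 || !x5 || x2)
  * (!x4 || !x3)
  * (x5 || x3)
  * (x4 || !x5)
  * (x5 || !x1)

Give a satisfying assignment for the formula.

Pure literal: x1 appears only negated; assign x1 = False.
Branch on x2: take x2 = True.
Set x3 = True and propagate.
  then x4 is forced to False.
  then x5 is forced to False.
Every clause has at least one true literal under this assignment.

x1 = F, x2 = T, x3 = T, x4 = F, x5 = F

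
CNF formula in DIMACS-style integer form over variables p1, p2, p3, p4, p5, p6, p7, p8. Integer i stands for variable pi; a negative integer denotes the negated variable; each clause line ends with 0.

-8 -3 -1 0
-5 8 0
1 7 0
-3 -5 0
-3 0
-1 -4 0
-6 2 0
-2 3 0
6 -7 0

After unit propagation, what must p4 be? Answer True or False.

False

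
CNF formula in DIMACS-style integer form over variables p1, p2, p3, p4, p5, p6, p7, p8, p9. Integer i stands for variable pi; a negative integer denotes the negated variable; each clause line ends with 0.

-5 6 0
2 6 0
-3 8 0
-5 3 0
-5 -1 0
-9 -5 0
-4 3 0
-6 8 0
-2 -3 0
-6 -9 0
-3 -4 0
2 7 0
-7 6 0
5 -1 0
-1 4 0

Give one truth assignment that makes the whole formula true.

p1=False, p2=True, p3=False, p4=False, p5=False, p6=False, p7=False, p8=True, p9=False

p1 occurs only negated in the remaining clauses — set p1 = False.
p8 occurs only positively in the remaining clauses — set p8 = True.
Branch on p2: take p2 = True.
  then p3 is forced to False.
  then p5 is forced to False.
  then p4 is forced to False.
Set p6 = False and propagate.
  then p7 is forced to False.
p9 is now unconstrained; take p9 = False.
Every clause has at least one true literal under this assignment.
Check each clause:
  1. (p6 ∨ ¬p5) — ¬p5 is true.
  2. (p2 ∨ p6) — p2 is true.
  3. (¬p3 ∨ p8) — p8 is true.
  4. (¬p5 ∨ p3) — ¬p5 is true.
  5. (¬p1 ∨ ¬p5) — ¬p5 is true.
  6. (¬p9 ∨ ¬p5) — ¬p5 is true.
  7. (¬p4 ∨ p3) — ¬p4 is true.
  8. (p8 ∨ ¬p6) — p8 is true.
  9. (¬p3 ∨ ¬p2) — ¬p3 is true.
  10. (¬p9 ∨ ¬p6) — ¬p6 is true.
  11. (¬p3 ∨ ¬p4) — ¬p4 is true.
  12. (p2 ∨ p7) — p2 is true.
  13. (¬p7 ∨ p6) — ¬p7 is true.
  14. (¬p1 ∨ p5) — ¬p1 is true.
  15. (p4 ∨ ¬p1) — ¬p1 is true.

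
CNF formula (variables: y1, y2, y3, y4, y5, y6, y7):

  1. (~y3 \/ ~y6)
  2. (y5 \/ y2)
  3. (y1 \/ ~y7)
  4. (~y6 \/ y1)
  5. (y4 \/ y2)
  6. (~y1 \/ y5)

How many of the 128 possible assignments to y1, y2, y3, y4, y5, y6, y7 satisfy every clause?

Split on y1, then y2.
  y1=T, y2=T: y4, y7 free; 3 ways for (y3,y5,y6) × 2^2 = 12.
  y1=T, y2=F: y7 free; 3 ways for (y3,y4,y5,y6) × 2^1 = 6.
  y1=F, y2=T: forces y6=F; y7=F; y3, y4, y5 free → 2^3 = 8.
  y1=F, y2=F: remaining (y3,y4,y5,y6,y7) ∈ {(F,T,T,F,F); (T,T,T,F,F)} — 2.
Total: 12 + 6 + 8 + 2 = 28.

28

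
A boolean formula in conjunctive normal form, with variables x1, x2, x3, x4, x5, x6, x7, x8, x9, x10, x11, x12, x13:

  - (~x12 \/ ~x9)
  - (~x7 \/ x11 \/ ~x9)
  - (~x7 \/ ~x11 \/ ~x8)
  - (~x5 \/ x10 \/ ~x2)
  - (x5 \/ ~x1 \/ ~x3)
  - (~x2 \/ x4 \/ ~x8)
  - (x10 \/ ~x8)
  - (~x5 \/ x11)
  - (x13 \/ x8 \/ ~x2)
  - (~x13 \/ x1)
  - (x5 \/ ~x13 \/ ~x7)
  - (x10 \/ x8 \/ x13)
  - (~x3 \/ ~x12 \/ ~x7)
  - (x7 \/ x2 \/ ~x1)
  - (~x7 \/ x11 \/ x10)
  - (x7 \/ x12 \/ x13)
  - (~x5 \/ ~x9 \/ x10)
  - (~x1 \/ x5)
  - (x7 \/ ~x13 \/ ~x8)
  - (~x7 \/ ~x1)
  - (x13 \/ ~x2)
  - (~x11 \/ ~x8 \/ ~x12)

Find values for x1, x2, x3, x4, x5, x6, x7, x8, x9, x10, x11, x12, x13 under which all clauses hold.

x10 occurs only positively in the remaining clauses — set x10 = True.
Try x1 = False.
  then x13 is forced to False.
  then x2 is forced to False.
For the remaining variables, x3 = True, x4 = False, x5 = False, x6 = False, x7 = True, x8 = False, x9 = True, x11 = True, x12 = False works.

x1=0, x2=0, x3=1, x4=0, x5=0, x6=0, x7=1, x8=0, x9=1, x10=1, x11=1, x12=0, x13=0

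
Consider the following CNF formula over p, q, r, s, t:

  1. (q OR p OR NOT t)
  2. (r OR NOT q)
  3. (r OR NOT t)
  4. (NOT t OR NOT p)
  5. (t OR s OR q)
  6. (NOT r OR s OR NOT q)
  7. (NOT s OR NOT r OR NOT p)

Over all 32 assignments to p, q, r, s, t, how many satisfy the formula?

5

The models are:
  p=F q=F r=F s=T t=F
  p=F q=F r=T s=T t=F
  p=F q=T r=T s=T t=F
  p=F q=T r=T s=T t=T
  p=T q=F r=F s=T t=F
That's 5 in total.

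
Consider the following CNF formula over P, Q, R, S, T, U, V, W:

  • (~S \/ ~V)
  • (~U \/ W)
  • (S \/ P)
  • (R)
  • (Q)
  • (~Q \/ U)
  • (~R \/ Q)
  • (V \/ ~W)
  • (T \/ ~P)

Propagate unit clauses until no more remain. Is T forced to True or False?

True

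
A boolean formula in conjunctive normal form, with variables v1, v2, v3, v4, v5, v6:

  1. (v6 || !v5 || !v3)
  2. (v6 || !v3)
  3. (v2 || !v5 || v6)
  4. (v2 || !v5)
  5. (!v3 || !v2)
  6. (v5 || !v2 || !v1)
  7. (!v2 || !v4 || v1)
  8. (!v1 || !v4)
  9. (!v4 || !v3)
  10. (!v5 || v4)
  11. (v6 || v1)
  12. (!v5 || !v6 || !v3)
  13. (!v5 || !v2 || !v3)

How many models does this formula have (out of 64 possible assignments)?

The models are:
  v1=0 v2=0 v3=0 v4=0 v5=0 v6=1
  v1=0 v2=0 v3=0 v4=1 v5=0 v6=1
  v1=0 v2=0 v3=1 v4=0 v5=0 v6=1
  v1=0 v2=1 v3=0 v4=0 v5=0 v6=1
  v1=1 v2=0 v3=0 v4=0 v5=0 v6=0
  v1=1 v2=0 v3=0 v4=0 v5=0 v6=1
  v1=1 v2=0 v3=1 v4=0 v5=0 v6=1
That's 7 in total.

7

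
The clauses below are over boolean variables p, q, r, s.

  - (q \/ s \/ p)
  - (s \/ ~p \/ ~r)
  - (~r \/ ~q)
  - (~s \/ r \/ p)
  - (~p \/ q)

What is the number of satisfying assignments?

4

Satisfying assignments:
  p=0 q=0 r=1 s=1
  p=0 q=1 r=0 s=0
  p=1 q=1 r=0 s=0
  p=1 q=1 r=0 s=1
That's 4 in total.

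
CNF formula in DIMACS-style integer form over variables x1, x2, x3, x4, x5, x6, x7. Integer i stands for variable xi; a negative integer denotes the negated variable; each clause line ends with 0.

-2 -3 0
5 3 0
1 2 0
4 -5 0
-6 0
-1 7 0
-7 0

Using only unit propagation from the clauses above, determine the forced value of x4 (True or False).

True

(~x6) stands alone — x6 = False.
Unit clause (~x7) sets x7 = False.
From (~x1 \/ x7) and x7 = False: x1 = False.
In (x2 \/ x1), x1 is now false; x2 must hold, so x2 = True.
From (~x3 \/ ~x2) and x2 = True: x3 = False.
(x5 \/ x3) with x3 = False leaves only x5, so x5 = True.
(x4 \/ ~x5): since x5 = True, the clause reduces to (x4). x4 = True.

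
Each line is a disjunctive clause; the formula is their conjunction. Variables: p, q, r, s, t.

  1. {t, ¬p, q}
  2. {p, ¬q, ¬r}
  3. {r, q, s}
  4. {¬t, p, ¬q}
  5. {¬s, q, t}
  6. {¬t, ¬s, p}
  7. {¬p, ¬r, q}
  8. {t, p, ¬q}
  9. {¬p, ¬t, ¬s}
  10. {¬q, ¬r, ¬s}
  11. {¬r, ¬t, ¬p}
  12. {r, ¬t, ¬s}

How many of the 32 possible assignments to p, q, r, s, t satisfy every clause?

Satisfying assignments:
  p=F q=F r=T s=F t=F
  p=F q=F r=T s=F t=T
  p=T q=T r=F s=F t=F
  p=T q=T r=F s=F t=T
  p=T q=T r=F s=T t=F
  p=T q=T r=T s=F t=F
Count: 6.

6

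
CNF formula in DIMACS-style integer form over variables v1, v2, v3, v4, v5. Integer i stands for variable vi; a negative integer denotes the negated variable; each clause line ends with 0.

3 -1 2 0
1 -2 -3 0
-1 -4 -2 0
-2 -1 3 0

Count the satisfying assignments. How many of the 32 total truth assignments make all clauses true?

Split on v1, then v2.
  v1=1, v2=1: remaining (v3,v4,v5) ∈ {(1,0,0); (1,0,1)} — 2.
  v1=1, v2=0: remaining (v3,v4,v5) ∈ {(1,0,0); (1,0,1); (1,1,0); (1,1,1)} — 4.
  v1=0, v2=1: remaining (v3,v4,v5) ∈ {(0,0,0); (0,0,1); (0,1,0); (0,1,1)} — 4.
  v1=0, v2=0: v3, v4, v5 free → 2^3 = 8.
Total: 2 + 4 + 4 + 8 = 18.

18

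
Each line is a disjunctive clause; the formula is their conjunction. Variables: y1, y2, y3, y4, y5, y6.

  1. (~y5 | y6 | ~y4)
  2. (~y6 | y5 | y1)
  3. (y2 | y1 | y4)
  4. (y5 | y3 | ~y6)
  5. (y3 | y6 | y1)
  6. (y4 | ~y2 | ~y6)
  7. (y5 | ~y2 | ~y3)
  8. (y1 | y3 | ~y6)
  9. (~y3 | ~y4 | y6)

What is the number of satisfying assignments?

Split on y6, then y3.
  y6=1, y3=1: 7 of the 16 assignments to (y1,y2,y4,y5) work.
  y6=1, y3=0: remaining (y1,y2,y4,y5) ∈ {(1,0,0,1); (1,0,1,1); (1,1,1,1)} — 3.
  y6=0, y3=1: remaining (y1,y2,y4,y5) ∈ {(0,1,0,1); (1,0,0,0); (1,0,0,1); (1,1,0,1)} — 4.
  y6=0, y3=0: y2 free; 3 ways for (y1,y4,y5) × 2^1 = 6.
Total: 7 + 3 + 4 + 6 = 20.

20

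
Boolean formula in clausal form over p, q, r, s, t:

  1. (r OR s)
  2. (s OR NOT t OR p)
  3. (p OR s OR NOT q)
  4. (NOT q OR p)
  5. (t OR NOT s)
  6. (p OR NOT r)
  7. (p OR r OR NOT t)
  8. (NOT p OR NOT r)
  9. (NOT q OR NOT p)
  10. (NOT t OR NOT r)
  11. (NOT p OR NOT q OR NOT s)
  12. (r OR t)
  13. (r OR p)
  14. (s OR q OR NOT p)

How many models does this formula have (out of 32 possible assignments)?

1

Satisfying assignments:
  p=T q=F r=F s=T t=T
That's 1 in total.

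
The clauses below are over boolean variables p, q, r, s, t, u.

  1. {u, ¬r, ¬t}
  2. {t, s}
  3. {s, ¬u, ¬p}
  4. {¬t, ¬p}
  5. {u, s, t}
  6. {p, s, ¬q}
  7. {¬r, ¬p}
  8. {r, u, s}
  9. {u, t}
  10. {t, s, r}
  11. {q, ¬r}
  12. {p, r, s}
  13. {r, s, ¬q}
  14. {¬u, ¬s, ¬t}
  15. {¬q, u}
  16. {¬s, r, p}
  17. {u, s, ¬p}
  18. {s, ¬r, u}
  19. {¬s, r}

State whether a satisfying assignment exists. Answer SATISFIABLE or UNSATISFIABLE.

Branch on p: take p = False.
Branch on q: take q = True.
  then s is forced to True.
  then u is forced to True.
  then t is forced to False.
  then r is forced to True.
So p=False, q=True, r=True, s=True, t=False, u=True is a satisfying assignment.

SATISFIABLE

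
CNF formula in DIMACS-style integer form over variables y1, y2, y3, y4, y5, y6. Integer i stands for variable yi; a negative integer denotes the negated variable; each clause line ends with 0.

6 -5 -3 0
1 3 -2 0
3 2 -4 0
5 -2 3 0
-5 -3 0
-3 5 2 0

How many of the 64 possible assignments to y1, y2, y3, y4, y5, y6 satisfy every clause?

Case analysis on y3 and y2:
  y3=1, y2=1: forces y5=0; y1, y4, y6 free → 2^3 = 8.
  y3=1, y2=0: a clause becomes empty — 0.
  y3=0, y2=1: remaining (y1,y4,y5,y6) ∈ {(1,0,1,0); (1,0,1,1); (1,1,1,0); (1,1,1,1)} — 4.
  y3=0, y2=0: forces y4=0; y1, y5, y6 free → 2^3 = 8.
Total: 8 + 0 + 4 + 8 = 20.

20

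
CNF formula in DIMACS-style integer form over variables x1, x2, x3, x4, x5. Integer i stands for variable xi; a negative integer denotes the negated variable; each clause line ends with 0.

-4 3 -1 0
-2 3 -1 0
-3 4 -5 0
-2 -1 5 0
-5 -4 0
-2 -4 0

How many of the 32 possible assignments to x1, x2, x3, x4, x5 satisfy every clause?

Case analysis on x4 and x1:
  x4=T, x1=T: remaining (x2,x3,x5) ∈ {(F,T,F)} — 1.
  x4=T, x1=F: remaining (x2,x3,x5) ∈ {(F,F,F); (F,T,F)} — 2.
  x4=F, x1=T: remaining (x2,x3,x5) ∈ {(F,F,F); (F,F,T); (F,T,F)} — 3.
  x4=F, x1=F: x2 free; 3 ways for (x3,x5) × 2^1 = 6.
Total: 1 + 2 + 3 + 6 = 12.

12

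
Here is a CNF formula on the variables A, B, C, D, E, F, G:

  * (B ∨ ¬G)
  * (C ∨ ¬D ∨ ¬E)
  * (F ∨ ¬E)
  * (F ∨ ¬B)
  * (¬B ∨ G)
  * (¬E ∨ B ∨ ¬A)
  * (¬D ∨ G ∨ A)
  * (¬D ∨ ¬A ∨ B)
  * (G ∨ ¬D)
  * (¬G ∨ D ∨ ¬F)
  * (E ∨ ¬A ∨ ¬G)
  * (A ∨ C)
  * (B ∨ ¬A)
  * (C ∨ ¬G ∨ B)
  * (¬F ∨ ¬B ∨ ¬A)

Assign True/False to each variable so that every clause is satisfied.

A = F  B = F  C = T  D = F  E = F  F = F  G = F

Pure literal: C appears only positively; assign C = True.
Try A = False.
For the remaining variables, B = False, D = False, E = False, F = False, G = False works.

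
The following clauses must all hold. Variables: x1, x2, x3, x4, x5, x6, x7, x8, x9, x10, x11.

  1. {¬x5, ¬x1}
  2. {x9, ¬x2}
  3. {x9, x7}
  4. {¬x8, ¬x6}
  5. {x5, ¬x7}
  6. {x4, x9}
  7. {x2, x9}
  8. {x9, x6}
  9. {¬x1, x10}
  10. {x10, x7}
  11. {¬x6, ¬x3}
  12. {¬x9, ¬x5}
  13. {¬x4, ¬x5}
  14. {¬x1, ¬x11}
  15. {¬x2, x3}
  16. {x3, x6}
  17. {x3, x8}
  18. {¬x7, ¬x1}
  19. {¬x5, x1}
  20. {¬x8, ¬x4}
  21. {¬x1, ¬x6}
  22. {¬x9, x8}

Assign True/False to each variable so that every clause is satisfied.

x1=1  x2=0  x3=1  x4=0  x5=0  x6=0  x7=0  x8=1  x9=1  x10=1  x11=0

Pure literal: x10 appears only positively; assign x10 = True.
x11 occurs only negated in the remaining clauses — set x11 = False.
Set x1 = True and propagate.
  then x5 is forced to False.
  then x7 is forced to False.
  then x9 is forced to True.
  then x6 is forced to False.
  then x3 is forced to True.
  then x8 is forced to True.
  then x4 is forced to False.
x2 is now unconstrained; take x2 = False.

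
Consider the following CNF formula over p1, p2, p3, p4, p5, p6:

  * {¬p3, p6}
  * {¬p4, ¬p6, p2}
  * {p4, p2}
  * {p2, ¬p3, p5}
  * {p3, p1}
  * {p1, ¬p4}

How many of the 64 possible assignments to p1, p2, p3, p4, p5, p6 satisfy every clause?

Split on p2, then p3.
  p2=T, p3=T: p5 free; 3 ways for (p1,p4,p6) × 2^1 = 6.
  p2=T, p3=F: forces p1=T; p4, p5, p6 free → 2^3 = 8.
  p2=F, p3=T: a clause becomes empty — 0.
  p2=F, p3=F: remaining (p1,p4,p5,p6) ∈ {(T,T,F,F); (T,T,T,F)} — 2.
Total: 6 + 8 + 0 + 2 = 16.

16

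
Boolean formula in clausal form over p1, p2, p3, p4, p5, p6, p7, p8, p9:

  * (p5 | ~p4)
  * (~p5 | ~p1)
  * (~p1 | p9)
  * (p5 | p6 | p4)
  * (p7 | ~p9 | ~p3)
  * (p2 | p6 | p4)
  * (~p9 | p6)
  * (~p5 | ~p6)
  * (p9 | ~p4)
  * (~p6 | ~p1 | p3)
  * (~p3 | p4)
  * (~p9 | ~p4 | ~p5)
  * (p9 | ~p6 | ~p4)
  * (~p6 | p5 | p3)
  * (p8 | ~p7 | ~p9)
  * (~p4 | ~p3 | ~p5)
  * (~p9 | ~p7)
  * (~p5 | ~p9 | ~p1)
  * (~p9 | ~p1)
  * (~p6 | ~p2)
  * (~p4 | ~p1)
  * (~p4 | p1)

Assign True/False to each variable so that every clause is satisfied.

p1 = F, p2 = T, p3 = F, p4 = F, p5 = T, p6 = F, p7 = F, p8 = T, p9 = F

Check each clause:
  1. (~p4 | p5) — ~p4 is true.
  2. (~p5 | ~p1) — ~p1 is true.
  3. (~p1 | p9) — ~p1 is true.
  4. (p4 | p6 | p5) — p5 is true.
  5. (p7 | ~p9 | ~p3) — ~p9 is true.
  6. (p2 | p4 | p6) — p2 is true.
  7. (~p9 | p6) — ~p9 is true.
  8. (~p6 | ~p5) — ~p6 is true.
  9. (~p4 | p9) — ~p4 is true.
  10. (~p1 | ~p6 | p3) — ~p6 is true.
  11. (~p3 | p4) — ~p3 is true.
  12. (~p4 | ~p5 | ~p9) — ~p4 is true.
  13. (~p4 | p9 | ~p6) — ~p6 is true.
  14. (p5 | p3 | ~p6) — ~p6 is true.
  15. (p8 | ~p9 | ~p7) — p8 is true.
  16. (~p3 | ~p4 | ~p5) — ~p4 is true.
  17. (~p7 | ~p9) — ~p7 is true.
  18. (~p9 | ~p1 | ~p5) — ~p1 is true.
  19. (~p9 | ~p1) — ~p1 is true.
  20. (~p2 | ~p6) — ~p6 is true.
  21. (~p4 | ~p1) — ~p4 is true.
  22. (~p4 | p1) — ~p4 is true.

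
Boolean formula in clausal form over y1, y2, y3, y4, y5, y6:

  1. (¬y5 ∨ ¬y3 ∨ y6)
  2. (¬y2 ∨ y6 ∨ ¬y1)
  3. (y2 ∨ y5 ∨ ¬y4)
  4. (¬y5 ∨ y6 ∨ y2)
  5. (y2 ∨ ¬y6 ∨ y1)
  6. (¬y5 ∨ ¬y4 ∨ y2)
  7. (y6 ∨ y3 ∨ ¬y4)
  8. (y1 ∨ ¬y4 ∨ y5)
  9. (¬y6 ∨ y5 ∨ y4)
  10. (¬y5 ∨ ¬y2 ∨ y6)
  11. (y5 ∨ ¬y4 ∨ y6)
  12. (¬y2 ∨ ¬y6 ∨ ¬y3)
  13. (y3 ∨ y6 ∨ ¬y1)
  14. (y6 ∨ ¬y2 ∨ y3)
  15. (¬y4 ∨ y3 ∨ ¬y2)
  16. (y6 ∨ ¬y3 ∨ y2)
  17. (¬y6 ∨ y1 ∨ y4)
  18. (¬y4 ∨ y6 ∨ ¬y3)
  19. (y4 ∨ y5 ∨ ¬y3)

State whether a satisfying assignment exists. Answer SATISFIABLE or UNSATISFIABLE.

Branch on y1: take y1 = True.
Try y2 = False.
Try y3 = True.
  then y6 is forced to True.
The remaining clauses are satisfied by y4 = False, y5 = True.
Every clause has at least one true literal under this assignment.
So y1 = 1  y2 = 0  y3 = 1  y4 = 0  y5 = 1  y6 = 1 is a satisfying assignment.

SATISFIABLE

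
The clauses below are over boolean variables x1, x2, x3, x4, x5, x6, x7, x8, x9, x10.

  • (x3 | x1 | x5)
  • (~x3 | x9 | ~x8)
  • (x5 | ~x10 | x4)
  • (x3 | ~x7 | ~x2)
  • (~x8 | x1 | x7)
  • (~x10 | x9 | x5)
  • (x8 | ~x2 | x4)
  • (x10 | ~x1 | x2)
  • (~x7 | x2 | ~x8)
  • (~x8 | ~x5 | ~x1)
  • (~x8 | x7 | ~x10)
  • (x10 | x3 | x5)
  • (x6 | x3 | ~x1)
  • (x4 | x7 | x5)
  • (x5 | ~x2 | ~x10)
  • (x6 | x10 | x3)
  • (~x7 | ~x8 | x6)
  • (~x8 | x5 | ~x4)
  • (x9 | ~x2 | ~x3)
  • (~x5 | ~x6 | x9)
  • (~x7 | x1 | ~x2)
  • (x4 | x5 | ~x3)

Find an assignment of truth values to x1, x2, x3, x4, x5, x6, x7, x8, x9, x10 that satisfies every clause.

x1 = False  x2 = False  x3 = False  x4 = False  x5 = True  x6 = False  x7 = False  x8 = False  x9 = False  x10 = True

Branch on x1: take x1 = False.
Branch on x2: take x2 = False.
Try x3 = False.
  then x5 is forced to True.
For the remaining variables, x4 = False, x6 = False, x7 = False, x8 = False, x9 = False, x10 = True works.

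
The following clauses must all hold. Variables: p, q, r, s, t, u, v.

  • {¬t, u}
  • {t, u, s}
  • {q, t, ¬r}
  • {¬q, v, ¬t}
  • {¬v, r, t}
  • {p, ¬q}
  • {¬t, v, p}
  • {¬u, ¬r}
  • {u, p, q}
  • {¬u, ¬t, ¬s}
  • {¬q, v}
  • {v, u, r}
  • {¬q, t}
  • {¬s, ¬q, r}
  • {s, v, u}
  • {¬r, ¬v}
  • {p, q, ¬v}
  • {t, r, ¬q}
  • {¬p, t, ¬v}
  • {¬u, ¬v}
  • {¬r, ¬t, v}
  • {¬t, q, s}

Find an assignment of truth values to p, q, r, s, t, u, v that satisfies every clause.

Set p = False and propagate.
  then q is forced to False.
  then u is forced to True.
  then r is forced to False.
  then v is forced to False.
  then t is forced to False.
s is now unconstrained; take s = True.

p=False, q=False, r=False, s=True, t=False, u=True, v=False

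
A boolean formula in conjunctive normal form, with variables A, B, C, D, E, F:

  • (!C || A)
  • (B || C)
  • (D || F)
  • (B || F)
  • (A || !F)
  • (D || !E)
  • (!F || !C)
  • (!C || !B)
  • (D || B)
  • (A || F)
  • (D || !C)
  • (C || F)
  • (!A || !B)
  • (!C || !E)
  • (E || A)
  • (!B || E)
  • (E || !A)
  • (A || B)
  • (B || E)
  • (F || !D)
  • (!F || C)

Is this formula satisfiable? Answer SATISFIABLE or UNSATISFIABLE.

B = True:
  propagation gives C=False, F=True; an empty clause results — contradiction.
B = False:
  propagation gives C=True, A=True, F=True; an empty clause results — contradiction.
Every branch closes, so no satisfying assignment exists.

UNSATISFIABLE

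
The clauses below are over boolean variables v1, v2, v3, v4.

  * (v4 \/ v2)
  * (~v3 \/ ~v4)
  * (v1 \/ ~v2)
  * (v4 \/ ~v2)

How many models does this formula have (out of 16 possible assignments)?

Satisfying assignments:
  v1=F v2=F v3=F v4=T
  v1=T v2=F v3=F v4=T
  v1=T v2=T v3=F v4=T
Count: 3.

3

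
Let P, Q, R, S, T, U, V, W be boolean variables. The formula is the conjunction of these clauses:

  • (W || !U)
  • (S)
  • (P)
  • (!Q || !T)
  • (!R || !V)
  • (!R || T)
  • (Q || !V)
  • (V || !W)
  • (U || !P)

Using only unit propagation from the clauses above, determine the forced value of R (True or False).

Unit clause (S) sets S = True.
(P) is a unit clause: P = True.
From (!P || U) and P = True: U = True.
From (W || !U) and U = True: W = True.
From (V || !W) and W = True: V = True.
In (!R || !V), !V is now false; !R must hold, so R = False.

False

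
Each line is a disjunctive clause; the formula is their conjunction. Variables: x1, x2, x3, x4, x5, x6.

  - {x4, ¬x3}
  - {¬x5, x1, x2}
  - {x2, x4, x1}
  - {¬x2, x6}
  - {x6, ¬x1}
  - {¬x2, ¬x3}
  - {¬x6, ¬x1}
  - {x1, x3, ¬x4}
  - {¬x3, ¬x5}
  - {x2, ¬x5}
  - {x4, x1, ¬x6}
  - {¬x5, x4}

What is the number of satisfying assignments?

The models are:
  x1=0 x2=0 x3=1 x4=1 x5=0 x6=0
  x1=0 x2=0 x3=1 x4=1 x5=0 x6=1
That's 2 in total.

2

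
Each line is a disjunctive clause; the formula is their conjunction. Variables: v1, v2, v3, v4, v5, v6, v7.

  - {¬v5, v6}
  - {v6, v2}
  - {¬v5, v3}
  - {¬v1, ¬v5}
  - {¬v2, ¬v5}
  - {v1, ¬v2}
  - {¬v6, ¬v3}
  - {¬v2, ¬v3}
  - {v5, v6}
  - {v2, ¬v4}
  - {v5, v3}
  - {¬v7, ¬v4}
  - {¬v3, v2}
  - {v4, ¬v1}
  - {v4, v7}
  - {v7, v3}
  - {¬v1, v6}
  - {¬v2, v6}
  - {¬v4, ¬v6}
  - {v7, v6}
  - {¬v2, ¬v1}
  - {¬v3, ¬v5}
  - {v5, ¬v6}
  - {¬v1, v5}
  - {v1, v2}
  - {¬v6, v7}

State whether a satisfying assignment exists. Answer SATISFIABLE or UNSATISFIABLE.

v6 = True:
  propagation gives v3=False, v5=False; an empty clause results — contradiction.
v6 = False:
  propagation gives v5=False; an empty clause results — contradiction.
Every branch closes, so no satisfying assignment exists.

UNSATISFIABLE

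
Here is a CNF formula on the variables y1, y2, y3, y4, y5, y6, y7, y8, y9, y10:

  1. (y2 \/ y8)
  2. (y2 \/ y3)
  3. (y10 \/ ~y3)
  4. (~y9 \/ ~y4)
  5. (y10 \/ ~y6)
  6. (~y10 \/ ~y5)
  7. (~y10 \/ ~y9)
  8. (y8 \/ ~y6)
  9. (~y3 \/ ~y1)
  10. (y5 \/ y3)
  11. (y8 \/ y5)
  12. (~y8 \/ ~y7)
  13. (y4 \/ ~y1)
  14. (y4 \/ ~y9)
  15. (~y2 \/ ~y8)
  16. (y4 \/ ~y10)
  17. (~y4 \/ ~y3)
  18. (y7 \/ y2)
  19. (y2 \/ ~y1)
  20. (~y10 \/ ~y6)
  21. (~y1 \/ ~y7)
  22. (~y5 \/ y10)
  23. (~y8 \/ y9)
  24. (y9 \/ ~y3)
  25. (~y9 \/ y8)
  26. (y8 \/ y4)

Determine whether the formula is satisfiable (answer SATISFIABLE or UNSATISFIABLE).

y8 = True:
  propagation gives y7=False, y2=False; an empty clause results — contradiction.
y8 = False:
  propagation gives y2=True, y6=False, y5=True, y10=False; an empty clause results — contradiction.
Every branch closes, so no satisfying assignment exists.

UNSATISFIABLE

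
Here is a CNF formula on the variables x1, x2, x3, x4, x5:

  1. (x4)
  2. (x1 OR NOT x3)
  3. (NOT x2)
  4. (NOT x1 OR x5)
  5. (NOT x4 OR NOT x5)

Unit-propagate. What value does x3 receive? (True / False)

(x4) stands alone — x4 = True.
Unit clause (NOT x2) sets x2 = False.
(NOT x4 OR NOT x5) with x4 = True leaves only NOT x5, so x5 = False.
(NOT x1 OR x5) with x5 = False leaves only NOT x1, so x1 = False.
(x1 OR NOT x3): since x1 = False, the clause reduces to (NOT x3). x3 = False.

False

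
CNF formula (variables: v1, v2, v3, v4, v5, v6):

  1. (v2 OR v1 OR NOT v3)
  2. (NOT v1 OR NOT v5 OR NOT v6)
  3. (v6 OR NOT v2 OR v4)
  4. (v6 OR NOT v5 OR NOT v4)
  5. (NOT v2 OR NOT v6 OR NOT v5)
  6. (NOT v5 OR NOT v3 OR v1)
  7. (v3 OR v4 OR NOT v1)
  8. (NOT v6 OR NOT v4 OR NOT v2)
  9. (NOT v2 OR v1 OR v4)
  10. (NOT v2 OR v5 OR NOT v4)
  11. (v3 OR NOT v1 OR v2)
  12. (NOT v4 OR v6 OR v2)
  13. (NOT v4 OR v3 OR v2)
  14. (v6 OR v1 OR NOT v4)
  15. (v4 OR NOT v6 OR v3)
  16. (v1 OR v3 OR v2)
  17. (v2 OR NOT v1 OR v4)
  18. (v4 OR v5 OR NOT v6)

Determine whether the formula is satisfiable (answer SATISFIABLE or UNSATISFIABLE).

SATISFIABLE

Set v1 = True and propagate.
Set v2 = False and propagate.
  then v3 is forced to True.
  then v4 is forced to True.
  then v6 is forced to True.
  then v5 is forced to False.
So v1 = True, v2 = False, v3 = True, v4 = True, v5 = False, v6 = True is a satisfying assignment.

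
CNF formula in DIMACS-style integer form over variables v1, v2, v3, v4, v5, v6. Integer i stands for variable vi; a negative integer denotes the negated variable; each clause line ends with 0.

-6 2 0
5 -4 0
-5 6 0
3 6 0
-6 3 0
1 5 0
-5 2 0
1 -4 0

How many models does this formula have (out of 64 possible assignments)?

6

Satisfying assignments:
  v1=F v2=T v3=T v4=F v5=T v6=T
  v1=T v2=F v3=T v4=F v5=F v6=F
  v1=T v2=T v3=T v4=F v5=F v6=F
  v1=T v2=T v3=T v4=F v5=F v6=T
  v1=T v2=T v3=T v4=F v5=T v6=T
  v1=T v2=T v3=T v4=T v5=T v6=T
That's 6 in total.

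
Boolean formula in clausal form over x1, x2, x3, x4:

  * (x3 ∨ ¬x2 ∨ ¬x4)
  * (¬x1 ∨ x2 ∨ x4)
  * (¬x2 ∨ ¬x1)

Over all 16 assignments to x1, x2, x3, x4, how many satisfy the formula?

Case analysis on x2 and x1:
  x2=1, x1=1: a clause becomes empty — 0.
  x2=1, x1=0: remaining (x3,x4) ∈ {(0,0); (1,0); (1,1)} — 3.
  x2=0, x1=1: remaining (x3,x4) ∈ {(0,1); (1,1)} — 2.
  x2=0, x1=0: remaining (x3,x4) ∈ {(0,0); (0,1); (1,0); (1,1)} — 4.
Total: 0 + 3 + 2 + 4 = 9.

9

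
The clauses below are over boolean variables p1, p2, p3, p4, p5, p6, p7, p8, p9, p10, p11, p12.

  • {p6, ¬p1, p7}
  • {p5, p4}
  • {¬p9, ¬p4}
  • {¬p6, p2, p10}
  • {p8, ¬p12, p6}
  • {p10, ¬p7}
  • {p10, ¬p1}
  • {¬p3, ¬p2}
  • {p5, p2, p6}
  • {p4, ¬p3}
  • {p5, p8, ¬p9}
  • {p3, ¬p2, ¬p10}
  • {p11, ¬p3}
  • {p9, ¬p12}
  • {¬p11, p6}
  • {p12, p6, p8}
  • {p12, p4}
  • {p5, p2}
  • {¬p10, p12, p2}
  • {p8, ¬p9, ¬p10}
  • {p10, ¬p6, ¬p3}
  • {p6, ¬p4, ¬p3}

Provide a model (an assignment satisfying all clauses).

p1=False, p2=True, p3=False, p4=True, p5=False, p6=False, p7=False, p8=True, p9=False, p10=False, p11=False, p12=False

Check each clause:
  1. {¬p1, p6, p7} — ¬p1 is true.
  2. {p4, p5} — p4 is true.
  3. {¬p9, ¬p4} — ¬p9 is true.
  4. {p10, p2, ¬p6} — ¬p6 is true.
  5. {p8, p6, ¬p12} — p8 is true.
  6. {¬p7, p10} — ¬p7 is true.
  7. {p10, ¬p1} — ¬p1 is true.
  8. {¬p3, ¬p2} — ¬p3 is true.
  9. {p6, p2, p5} — p2 is true.
  10. {p4, ¬p3} — p4 is true.
  11. {p8, p5, ¬p9} — p8 is true.
  12. {¬p2, p3, ¬p10} — ¬p10 is true.
  13. {¬p3, p11} — ¬p3 is true.
  14. {p9, ¬p12} — ¬p12 is true.
  15. {¬p11, p6} — ¬p11 is true.
  16. {p12, p6, p8} — p8 is true.
  17. {p4, p12} — p4 is true.
  18. {p2, p5} — p2 is true.
  19. {p2, p12, ¬p10} — p2 is true.
  20. {¬p9, p8, ¬p10} — p8 is true.
  21. {¬p3, p10, ¬p6} — ¬p6 is true.
  22. {p6, ¬p3, ¬p4} — ¬p3 is true.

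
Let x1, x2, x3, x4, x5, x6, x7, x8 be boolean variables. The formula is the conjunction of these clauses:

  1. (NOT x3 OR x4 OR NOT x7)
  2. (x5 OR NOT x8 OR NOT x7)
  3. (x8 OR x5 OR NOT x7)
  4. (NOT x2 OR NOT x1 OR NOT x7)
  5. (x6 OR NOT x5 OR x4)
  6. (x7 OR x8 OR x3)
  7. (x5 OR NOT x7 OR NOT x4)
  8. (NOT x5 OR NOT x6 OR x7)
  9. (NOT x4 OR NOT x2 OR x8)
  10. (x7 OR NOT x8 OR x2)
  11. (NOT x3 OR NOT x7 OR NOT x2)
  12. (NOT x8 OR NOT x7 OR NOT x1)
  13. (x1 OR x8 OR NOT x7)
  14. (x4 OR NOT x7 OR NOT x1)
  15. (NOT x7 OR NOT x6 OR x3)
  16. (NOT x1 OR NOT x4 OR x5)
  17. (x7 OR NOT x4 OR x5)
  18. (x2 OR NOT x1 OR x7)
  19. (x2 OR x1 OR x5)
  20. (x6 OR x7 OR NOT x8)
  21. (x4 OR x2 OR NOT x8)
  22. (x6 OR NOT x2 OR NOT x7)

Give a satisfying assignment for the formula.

x1=True, x2=True, x3=True, x4=False, x5=False, x6=True, x7=False, x8=True

Check each clause:
  1. (x4 OR NOT x7 OR NOT x3) — NOT x7 is true.
  2. (NOT x8 OR x5 OR NOT x7) — NOT x7 is true.
  3. (x5 OR NOT x7 OR x8) — x8 is true.
  4. (NOT x1 OR NOT x2 OR NOT x7) — NOT x7 is true.
  5. (NOT x5 OR x6 OR x4) — NOT x5 is true.
  6. (x3 OR x8 OR x7) — x8 is true.
  7. (x5 OR NOT x4 OR NOT x7) — NOT x7 is true.
  8. (NOT x5 OR x7 OR NOT x6) — NOT x5 is true.
  9. (x8 OR NOT x4 OR NOT x2) — x8 is true.
  10. (NOT x8 OR x7 OR x2) — x2 is true.
  11. (NOT x7 OR NOT x2 OR NOT x3) — NOT x7 is true.
  12. (NOT x7 OR NOT x1 OR NOT x8) — NOT x7 is true.
  13. (NOT x7 OR x1 OR x8) — x8 is true.
  14. (NOT x1 OR x4 OR NOT x7) — NOT x7 is true.
  15. (NOT x6 OR NOT x7 OR x3) — NOT x7 is true.
  16. (x5 OR NOT x1 OR NOT x4) — NOT x4 is true.
  17. (x7 OR NOT x4 OR x5) — NOT x4 is true.
  18. (x7 OR NOT x1 OR x2) — x2 is true.
  19. (x1 OR x2 OR x5) — x1 is true.
  20. (x7 OR x6 OR NOT x8) — x6 is true.
  21. (NOT x8 OR x4 OR x2) — x2 is true.
  22. (NOT x7 OR x6 OR NOT x2) — NOT x7 is true.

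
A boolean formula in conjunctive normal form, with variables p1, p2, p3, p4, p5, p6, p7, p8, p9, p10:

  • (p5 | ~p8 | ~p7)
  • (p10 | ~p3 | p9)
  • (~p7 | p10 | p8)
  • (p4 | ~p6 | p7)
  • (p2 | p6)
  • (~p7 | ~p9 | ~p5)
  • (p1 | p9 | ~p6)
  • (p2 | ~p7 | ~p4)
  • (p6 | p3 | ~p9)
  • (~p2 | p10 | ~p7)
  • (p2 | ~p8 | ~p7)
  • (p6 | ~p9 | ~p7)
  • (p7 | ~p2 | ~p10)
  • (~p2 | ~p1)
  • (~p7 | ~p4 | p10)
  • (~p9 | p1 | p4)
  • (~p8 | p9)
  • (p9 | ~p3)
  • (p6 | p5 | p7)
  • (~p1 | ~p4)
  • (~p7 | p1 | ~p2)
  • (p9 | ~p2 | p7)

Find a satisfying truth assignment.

p1 = True, p2 = False, p3 = False, p4 = False, p5 = False, p6 = True, p7 = True, p8 = False, p9 = True, p10 = True

Check each clause:
  1. (p5 | ~p7 | ~p8) — ~p8 is true.
  2. (p9 | p10 | ~p3) — p9 is true.
  3. (~p7 | p10 | p8) — p10 is true.
  4. (~p6 | p7 | p4) — p7 is true.
  5. (p2 | p6) — p6 is true.
  6. (~p7 | ~p9 | ~p5) — ~p5 is true.
  7. (~p6 | p9 | p1) — p1 is true.
  8. (~p7 | p2 | ~p4) — ~p4 is true.
  9. (p6 | ~p9 | p3) — p6 is true.
  10. (~p2 | ~p7 | p10) — p10 is true.
  11. (~p8 | ~p7 | p2) — ~p8 is true.
  12. (~p7 | ~p9 | p6) — p6 is true.
  13. (~p10 | p7 | ~p2) — p7 is true.
  14. (~p1 | ~p2) — ~p2 is true.
  15. (p10 | ~p4 | ~p7) — p10 is true.
  16. (~p9 | p1 | p4) — p1 is true.
  17. (p9 | ~p8) — ~p8 is true.
  18. (~p3 | p9) — p9 is true.
  19. (p6 | p7 | p5) — p6 is true.
  20. (~p4 | ~p1) — ~p4 is true.
  21. (~p7 | p1 | ~p2) — p1 is true.
  22. (p9 | ~p2 | p7) — p9 is true.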